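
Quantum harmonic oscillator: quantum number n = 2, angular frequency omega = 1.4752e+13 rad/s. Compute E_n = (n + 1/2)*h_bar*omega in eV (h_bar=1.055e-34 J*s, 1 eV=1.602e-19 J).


E = (n + 1/2) * h_bar * omega
= (2 + 0.5) * 1.055e-34 * 1.4752e+13
= 2.5 * 1.5563e-21
= 3.8908e-21 J
= 0.0243 eV

0.0243


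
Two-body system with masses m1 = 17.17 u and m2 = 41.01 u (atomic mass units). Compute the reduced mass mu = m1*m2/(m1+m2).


mu = m1 * m2 / (m1 + m2)
= 17.17 * 41.01 / (17.17 + 41.01)
= 704.1417 / 58.18
= 12.1028 u

12.1028


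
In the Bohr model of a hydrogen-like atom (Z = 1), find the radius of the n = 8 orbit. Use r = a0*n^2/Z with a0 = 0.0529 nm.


r = a0 * n^2 / Z
= 0.0529 * 8^2 / 1
= 0.0529 * 64 / 1
= 3.3856 nm

3.3856


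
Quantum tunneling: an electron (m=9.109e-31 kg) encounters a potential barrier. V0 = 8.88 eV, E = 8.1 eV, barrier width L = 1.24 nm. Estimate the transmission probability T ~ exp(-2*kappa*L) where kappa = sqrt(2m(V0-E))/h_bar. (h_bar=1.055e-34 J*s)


V0 - E = 0.78 eV = 1.2496e-19 J
kappa = sqrt(2 * m * (V0-E)) / h_bar
= sqrt(2 * 9.109e-31 * 1.2496e-19) / 1.055e-34
= 4.5225e+09 /m
2*kappa*L = 2 * 4.5225e+09 * 1.24e-9
= 11.2157
T = exp(-11.2157) = 1.346058e-05

1.346058e-05


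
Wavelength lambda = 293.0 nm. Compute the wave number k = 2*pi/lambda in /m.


k = 2 * pi / lambda
= 6.2832 / (293.0e-9)
= 6.2832 / 2.9300e-07
= 2.1444e+07 /m

2.1444e+07


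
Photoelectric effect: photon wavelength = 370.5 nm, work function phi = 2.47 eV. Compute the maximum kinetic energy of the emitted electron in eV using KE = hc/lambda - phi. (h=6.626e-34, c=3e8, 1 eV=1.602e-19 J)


E_photon = hc / lambda
= (6.626e-34)(3e8) / (370.5e-9)
= 5.3652e-19 J
= 3.3491 eV
KE = E_photon - phi
= 3.3491 - 2.47
= 0.8791 eV

0.8791


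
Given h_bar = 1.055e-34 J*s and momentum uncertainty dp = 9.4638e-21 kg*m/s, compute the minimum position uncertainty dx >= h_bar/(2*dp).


dx = h_bar / (2 * dp)
= 1.055e-34 / (2 * 9.4638e-21)
= 1.055e-34 / 1.8928e-20
= 5.5739e-15 m

5.5739e-15


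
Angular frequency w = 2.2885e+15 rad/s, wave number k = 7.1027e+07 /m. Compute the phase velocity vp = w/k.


vp = w / k
= 2.2885e+15 / 7.1027e+07
= 3.2220e+07 m/s

3.2220e+07


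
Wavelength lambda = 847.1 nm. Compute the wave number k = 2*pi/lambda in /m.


k = 2 * pi / lambda
= 6.2832 / (847.1e-9)
= 6.2832 / 8.4710e-07
= 7.4173e+06 /m

7.4173e+06


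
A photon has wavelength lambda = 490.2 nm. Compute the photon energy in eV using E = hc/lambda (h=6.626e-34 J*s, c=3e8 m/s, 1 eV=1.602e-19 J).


E = hc / lambda
= (6.626e-34)(3e8) / (490.2e-9)
= 1.9878e-25 / 4.9020e-07
= 4.0551e-19 J
Converting to eV: 4.0551e-19 / 1.602e-19
= 2.5313 eV

2.5313


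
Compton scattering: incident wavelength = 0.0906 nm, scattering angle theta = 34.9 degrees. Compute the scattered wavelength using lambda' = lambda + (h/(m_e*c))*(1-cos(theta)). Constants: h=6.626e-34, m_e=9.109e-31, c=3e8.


Compton wavelength: h/(m_e*c) = 2.4247e-12 m
d_lambda = 2.4247e-12 * (1 - cos(34.9 deg))
= 2.4247e-12 * 0.179848
= 4.3608e-13 m = 0.000436 nm
lambda' = 0.0906 + 0.000436
= 0.091036 nm

0.091036


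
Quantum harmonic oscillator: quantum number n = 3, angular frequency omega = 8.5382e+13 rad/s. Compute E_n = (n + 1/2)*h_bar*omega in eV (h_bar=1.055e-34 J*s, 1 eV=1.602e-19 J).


E = (n + 1/2) * h_bar * omega
= (3 + 0.5) * 1.055e-34 * 8.5382e+13
= 3.5 * 9.0078e-21
= 3.1527e-20 J
= 0.1968 eV

0.1968


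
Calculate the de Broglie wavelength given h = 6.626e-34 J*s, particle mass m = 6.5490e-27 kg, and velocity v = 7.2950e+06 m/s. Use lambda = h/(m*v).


lambda = h / (m * v)
= 6.626e-34 / (6.5490e-27 * 7.2950e+06)
= 6.626e-34 / 4.7775e-20
= 1.3869e-14 m

1.3869e-14


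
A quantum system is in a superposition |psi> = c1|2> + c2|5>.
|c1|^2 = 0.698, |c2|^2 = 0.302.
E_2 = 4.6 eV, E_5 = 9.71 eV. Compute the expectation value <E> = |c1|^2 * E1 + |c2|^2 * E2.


<E> = |c1|^2 * E1 + |c2|^2 * E2
= 0.698 * 4.6 + 0.302 * 9.71
= 3.2108 + 2.9324
= 6.1432 eV

6.1432


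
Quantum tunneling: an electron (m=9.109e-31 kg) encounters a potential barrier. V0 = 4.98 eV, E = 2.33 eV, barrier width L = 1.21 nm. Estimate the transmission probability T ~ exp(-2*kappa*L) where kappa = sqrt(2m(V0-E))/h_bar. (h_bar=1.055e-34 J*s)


V0 - E = 2.65 eV = 4.2453e-19 J
kappa = sqrt(2 * m * (V0-E)) / h_bar
= sqrt(2 * 9.109e-31 * 4.2453e-19) / 1.055e-34
= 8.3359e+09 /m
2*kappa*L = 2 * 8.3359e+09 * 1.21e-9
= 20.1729
T = exp(-20.1729) = 1.733959e-09

1.733959e-09


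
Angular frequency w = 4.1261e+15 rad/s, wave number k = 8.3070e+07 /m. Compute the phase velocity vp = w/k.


vp = w / k
= 4.1261e+15 / 8.3070e+07
= 4.9670e+07 m/s

4.9670e+07


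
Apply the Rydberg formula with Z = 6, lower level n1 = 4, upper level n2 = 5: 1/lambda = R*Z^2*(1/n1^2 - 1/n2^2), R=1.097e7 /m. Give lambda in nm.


1/lambda = R * Z^2 * (1/n1^2 - 1/n2^2)
= 1.097e7 * 6^2 * (1/4^2 - 1/5^2)
= 1.097e7 * 36 * (0.0625 - 0.04)
= 8.8857e+06 /m
lambda = 1 / 8.8857e+06
= 112.5404 nm

112.5404


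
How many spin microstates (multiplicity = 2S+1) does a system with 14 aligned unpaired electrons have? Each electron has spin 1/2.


Total spin S = N * (1/2) = 14 * 0.5 = 7.0
Spin multiplicity = 2S + 1
= 2 * 7.0 + 1
= 15

15


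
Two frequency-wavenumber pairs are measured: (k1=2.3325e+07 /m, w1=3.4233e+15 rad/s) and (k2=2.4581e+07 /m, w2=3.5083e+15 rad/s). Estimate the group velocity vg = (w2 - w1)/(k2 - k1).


vg = (w2 - w1) / (k2 - k1)
= (3.5083e+15 - 3.4233e+15) / (2.4581e+07 - 2.3325e+07)
= 8.5000e+13 / 1.2560e+06
= 6.7675e+07 m/s

6.7675e+07


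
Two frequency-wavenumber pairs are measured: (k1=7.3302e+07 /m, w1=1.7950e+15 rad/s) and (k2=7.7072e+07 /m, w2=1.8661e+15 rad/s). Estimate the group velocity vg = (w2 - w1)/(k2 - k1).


vg = (w2 - w1) / (k2 - k1)
= (1.8661e+15 - 1.7950e+15) / (7.7072e+07 - 7.3302e+07)
= 7.1100e+13 / 3.7700e+06
= 1.8859e+07 m/s

1.8859e+07


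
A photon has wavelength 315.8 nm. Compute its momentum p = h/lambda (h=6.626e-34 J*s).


p = h / lambda
= 6.626e-34 / (315.8e-9)
= 6.626e-34 / 3.1580e-07
= 2.0982e-27 kg*m/s

2.0982e-27


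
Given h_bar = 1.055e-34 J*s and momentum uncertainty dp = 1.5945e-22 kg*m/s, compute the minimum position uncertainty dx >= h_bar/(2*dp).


dx = h_bar / (2 * dp)
= 1.055e-34 / (2 * 1.5945e-22)
= 1.055e-34 / 3.1890e-22
= 3.3082e-13 m

3.3082e-13


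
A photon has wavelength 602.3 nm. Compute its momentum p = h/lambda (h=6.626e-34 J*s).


p = h / lambda
= 6.626e-34 / (602.3e-9)
= 6.626e-34 / 6.0230e-07
= 1.1001e-27 kg*m/s

1.1001e-27


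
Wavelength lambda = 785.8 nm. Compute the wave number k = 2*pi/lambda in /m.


k = 2 * pi / lambda
= 6.2832 / (785.8e-9)
= 6.2832 / 7.8580e-07
= 7.9959e+06 /m

7.9959e+06


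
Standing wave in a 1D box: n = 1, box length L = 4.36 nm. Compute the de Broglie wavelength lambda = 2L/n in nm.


lambda = 2L / n
= 2 * 4.36 / 1
= 8.72 / 1
= 8.72 nm

8.72


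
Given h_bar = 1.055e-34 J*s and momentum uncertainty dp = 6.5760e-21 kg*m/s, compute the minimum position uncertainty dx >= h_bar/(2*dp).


dx = h_bar / (2 * dp)
= 1.055e-34 / (2 * 6.5760e-21)
= 1.055e-34 / 1.3152e-20
= 8.0216e-15 m

8.0216e-15


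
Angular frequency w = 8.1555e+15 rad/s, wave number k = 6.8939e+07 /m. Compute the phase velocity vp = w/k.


vp = w / k
= 8.1555e+15 / 6.8939e+07
= 1.1830e+08 m/s

1.1830e+08


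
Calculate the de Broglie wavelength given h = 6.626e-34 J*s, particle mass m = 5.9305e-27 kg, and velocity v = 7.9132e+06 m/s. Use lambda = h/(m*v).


lambda = h / (m * v)
= 6.626e-34 / (5.9305e-27 * 7.9132e+06)
= 6.626e-34 / 4.6929e-20
= 1.4119e-14 m

1.4119e-14


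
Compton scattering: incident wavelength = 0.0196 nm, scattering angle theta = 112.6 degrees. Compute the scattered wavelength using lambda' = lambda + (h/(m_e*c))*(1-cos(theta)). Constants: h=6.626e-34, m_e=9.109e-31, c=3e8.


Compton wavelength: h/(m_e*c) = 2.4247e-12 m
d_lambda = 2.4247e-12 * (1 - cos(112.6 deg))
= 2.4247e-12 * 1.384295
= 3.3565e-12 m = 0.003357 nm
lambda' = 0.0196 + 0.003357
= 0.022957 nm

0.022957


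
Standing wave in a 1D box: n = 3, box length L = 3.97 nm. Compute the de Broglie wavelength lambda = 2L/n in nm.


lambda = 2L / n
= 2 * 3.97 / 3
= 7.94 / 3
= 2.6467 nm

2.6467


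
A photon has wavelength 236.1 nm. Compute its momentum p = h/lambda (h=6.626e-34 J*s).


p = h / lambda
= 6.626e-34 / (236.1e-9)
= 6.626e-34 / 2.3610e-07
= 2.8064e-27 kg*m/s

2.8064e-27


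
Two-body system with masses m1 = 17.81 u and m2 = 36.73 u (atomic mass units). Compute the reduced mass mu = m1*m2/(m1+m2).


mu = m1 * m2 / (m1 + m2)
= 17.81 * 36.73 / (17.81 + 36.73)
= 654.1613 / 54.54
= 11.9942 u

11.9942


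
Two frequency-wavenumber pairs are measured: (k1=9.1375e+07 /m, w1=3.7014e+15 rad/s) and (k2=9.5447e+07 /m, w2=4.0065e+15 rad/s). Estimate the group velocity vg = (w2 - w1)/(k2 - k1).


vg = (w2 - w1) / (k2 - k1)
= (4.0065e+15 - 3.7014e+15) / (9.5447e+07 - 9.1375e+07)
= 3.0510e+14 / 4.0720e+06
= 7.4926e+07 m/s

7.4926e+07


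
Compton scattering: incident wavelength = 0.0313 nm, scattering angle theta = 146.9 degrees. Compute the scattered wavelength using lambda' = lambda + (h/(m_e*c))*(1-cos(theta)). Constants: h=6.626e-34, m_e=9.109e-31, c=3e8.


Compton wavelength: h/(m_e*c) = 2.4247e-12 m
d_lambda = 2.4247e-12 * (1 - cos(146.9 deg))
= 2.4247e-12 * 1.837719
= 4.4559e-12 m = 0.004456 nm
lambda' = 0.0313 + 0.004456
= 0.035756 nm

0.035756


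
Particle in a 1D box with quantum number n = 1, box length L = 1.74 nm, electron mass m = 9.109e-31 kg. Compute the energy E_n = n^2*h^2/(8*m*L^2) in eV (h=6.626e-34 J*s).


E = n^2 * h^2 / (8 * m * L^2)
= 1^2 * (6.626e-34)^2 / (8 * 9.109e-31 * (1.74e-9)^2)
= 1 * 4.3904e-67 / (8 * 9.109e-31 * 3.0276e-18)
= 1.9900e-20 J
= 0.1242 eV

0.1242


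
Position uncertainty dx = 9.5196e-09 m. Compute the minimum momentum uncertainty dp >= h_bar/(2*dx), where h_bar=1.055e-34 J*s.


dp = h_bar / (2 * dx)
= 1.055e-34 / (2 * 9.5196e-09)
= 1.055e-34 / 1.9039e-08
= 5.5412e-27 kg*m/s

5.5412e-27


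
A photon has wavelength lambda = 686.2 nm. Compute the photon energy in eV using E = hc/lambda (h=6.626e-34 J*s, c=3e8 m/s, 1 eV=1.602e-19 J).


E = hc / lambda
= (6.626e-34)(3e8) / (686.2e-9)
= 1.9878e-25 / 6.8620e-07
= 2.8968e-19 J
Converting to eV: 2.8968e-19 / 1.602e-19
= 1.8083 eV

1.8083


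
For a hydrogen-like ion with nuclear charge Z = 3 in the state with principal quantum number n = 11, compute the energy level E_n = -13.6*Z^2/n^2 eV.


E_n = -13.6 * Z^2 / n^2
= -13.6 * 3^2 / 11^2
= -13.6 * 9 / 121
= -1.0116 eV

-1.0116


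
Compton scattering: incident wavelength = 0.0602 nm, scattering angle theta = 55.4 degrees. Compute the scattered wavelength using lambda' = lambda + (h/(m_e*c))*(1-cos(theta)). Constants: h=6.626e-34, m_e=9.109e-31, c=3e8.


Compton wavelength: h/(m_e*c) = 2.4247e-12 m
d_lambda = 2.4247e-12 * (1 - cos(55.4 deg))
= 2.4247e-12 * 0.432156
= 1.0479e-12 m = 0.001048 nm
lambda' = 0.0602 + 0.001048
= 0.061248 nm

0.061248


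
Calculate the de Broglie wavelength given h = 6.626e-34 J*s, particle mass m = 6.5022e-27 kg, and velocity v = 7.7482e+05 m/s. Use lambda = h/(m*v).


lambda = h / (m * v)
= 6.626e-34 / (6.5022e-27 * 7.7482e+05)
= 6.626e-34 / 5.0380e-21
= 1.3152e-13 m

1.3152e-13


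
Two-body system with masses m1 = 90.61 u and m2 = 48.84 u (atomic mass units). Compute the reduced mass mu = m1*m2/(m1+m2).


mu = m1 * m2 / (m1 + m2)
= 90.61 * 48.84 / (90.61 + 48.84)
= 4425.3924 / 139.45
= 31.7346 u

31.7346


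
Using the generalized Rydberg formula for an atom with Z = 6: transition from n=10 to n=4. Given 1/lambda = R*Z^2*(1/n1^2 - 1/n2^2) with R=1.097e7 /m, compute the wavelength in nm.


1/lambda = R * Z^2 * (1/n1^2 - 1/n2^2)
= 1.097e7 * 6^2 * (1/4^2 - 1/10^2)
= 1.097e7 * 36 * (0.0625 - 0.01)
= 2.0733e+07 /m
lambda = 1 / 2.0733e+07
= 48.2316 nm

48.2316


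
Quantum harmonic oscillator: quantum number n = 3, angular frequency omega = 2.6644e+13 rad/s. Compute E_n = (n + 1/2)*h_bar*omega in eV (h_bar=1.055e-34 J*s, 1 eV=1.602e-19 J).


E = (n + 1/2) * h_bar * omega
= (3 + 0.5) * 1.055e-34 * 2.6644e+13
= 3.5 * 2.8109e-21
= 9.8383e-21 J
= 0.0614 eV

0.0614


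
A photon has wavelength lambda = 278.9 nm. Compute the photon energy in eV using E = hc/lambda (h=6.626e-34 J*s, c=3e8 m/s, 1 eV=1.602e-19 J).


E = hc / lambda
= (6.626e-34)(3e8) / (278.9e-9)
= 1.9878e-25 / 2.7890e-07
= 7.1273e-19 J
Converting to eV: 7.1273e-19 / 1.602e-19
= 4.449 eV

4.449


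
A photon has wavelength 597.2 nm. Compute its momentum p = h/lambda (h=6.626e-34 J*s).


p = h / lambda
= 6.626e-34 / (597.2e-9)
= 6.626e-34 / 5.9720e-07
= 1.1095e-27 kg*m/s

1.1095e-27


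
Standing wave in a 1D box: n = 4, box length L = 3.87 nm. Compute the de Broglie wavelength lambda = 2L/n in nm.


lambda = 2L / n
= 2 * 3.87 / 4
= 7.74 / 4
= 1.935 nm

1.935


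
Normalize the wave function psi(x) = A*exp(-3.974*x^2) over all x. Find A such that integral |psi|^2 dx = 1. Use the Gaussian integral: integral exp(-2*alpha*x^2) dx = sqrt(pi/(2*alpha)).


integral |psi|^2 dx = A^2 * sqrt(pi/(2*alpha)) = 1
A^2 = sqrt(2*alpha/pi)
= sqrt(2 * 3.974 / pi)
= 1.590574
A = sqrt(1.590574)
= 1.2612

1.2612


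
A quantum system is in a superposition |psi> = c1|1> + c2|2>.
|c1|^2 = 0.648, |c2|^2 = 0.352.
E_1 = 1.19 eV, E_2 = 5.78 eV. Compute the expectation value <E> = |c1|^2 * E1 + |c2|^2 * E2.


<E> = |c1|^2 * E1 + |c2|^2 * E2
= 0.648 * 1.19 + 0.352 * 5.78
= 0.7711 + 2.0346
= 2.8057 eV

2.8057


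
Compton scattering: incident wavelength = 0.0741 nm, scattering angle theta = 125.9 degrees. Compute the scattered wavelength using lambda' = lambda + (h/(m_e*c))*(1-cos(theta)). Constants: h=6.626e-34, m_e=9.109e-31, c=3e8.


Compton wavelength: h/(m_e*c) = 2.4247e-12 m
d_lambda = 2.4247e-12 * (1 - cos(125.9 deg))
= 2.4247e-12 * 1.586372
= 3.8465e-12 m = 0.003846 nm
lambda' = 0.0741 + 0.003846
= 0.077946 nm

0.077946


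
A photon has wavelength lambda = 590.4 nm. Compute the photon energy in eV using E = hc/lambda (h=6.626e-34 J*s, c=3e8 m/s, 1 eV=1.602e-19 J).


E = hc / lambda
= (6.626e-34)(3e8) / (590.4e-9)
= 1.9878e-25 / 5.9040e-07
= 3.3669e-19 J
Converting to eV: 3.3669e-19 / 1.602e-19
= 2.1017 eV

2.1017


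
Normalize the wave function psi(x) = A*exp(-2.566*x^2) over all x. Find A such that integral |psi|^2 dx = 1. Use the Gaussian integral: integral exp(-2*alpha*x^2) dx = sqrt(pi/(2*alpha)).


integral |psi|^2 dx = A^2 * sqrt(pi/(2*alpha)) = 1
A^2 = sqrt(2*alpha/pi)
= sqrt(2 * 2.566 / pi)
= 1.27811
A = sqrt(1.27811)
= 1.1305

1.1305


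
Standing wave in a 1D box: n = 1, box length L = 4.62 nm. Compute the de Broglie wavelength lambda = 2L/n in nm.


lambda = 2L / n
= 2 * 4.62 / 1
= 9.24 / 1
= 9.24 nm

9.24


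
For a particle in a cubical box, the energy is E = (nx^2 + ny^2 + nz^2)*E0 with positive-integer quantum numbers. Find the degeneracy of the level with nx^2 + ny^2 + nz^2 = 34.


Enumerate all (nx, ny, nz) with nx^2 + ny^2 + nz^2 = 34:
(3,3,4)
(3,4,3)
(4,3,3)
Total degeneracy = 3

3


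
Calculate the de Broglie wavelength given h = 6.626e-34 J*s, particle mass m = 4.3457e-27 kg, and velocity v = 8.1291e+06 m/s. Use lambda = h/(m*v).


lambda = h / (m * v)
= 6.626e-34 / (4.3457e-27 * 8.1291e+06)
= 6.626e-34 / 3.5327e-20
= 1.8756e-14 m

1.8756e-14


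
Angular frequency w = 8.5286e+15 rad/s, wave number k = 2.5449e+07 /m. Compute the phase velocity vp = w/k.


vp = w / k
= 8.5286e+15 / 2.5449e+07
= 3.3513e+08 m/s

3.3513e+08


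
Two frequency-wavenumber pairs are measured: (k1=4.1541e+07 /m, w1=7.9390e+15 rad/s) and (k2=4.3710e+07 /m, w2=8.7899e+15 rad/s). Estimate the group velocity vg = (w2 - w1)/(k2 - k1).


vg = (w2 - w1) / (k2 - k1)
= (8.7899e+15 - 7.9390e+15) / (4.3710e+07 - 4.1541e+07)
= 8.5090e+14 / 2.1690e+06
= 3.9230e+08 m/s

3.9230e+08


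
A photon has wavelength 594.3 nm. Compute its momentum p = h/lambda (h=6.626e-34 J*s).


p = h / lambda
= 6.626e-34 / (594.3e-9)
= 6.626e-34 / 5.9430e-07
= 1.1149e-27 kg*m/s

1.1149e-27


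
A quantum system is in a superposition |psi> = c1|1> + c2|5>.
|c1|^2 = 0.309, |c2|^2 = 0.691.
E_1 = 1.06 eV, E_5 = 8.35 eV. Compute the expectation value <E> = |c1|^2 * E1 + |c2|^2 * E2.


<E> = |c1|^2 * E1 + |c2|^2 * E2
= 0.309 * 1.06 + 0.691 * 8.35
= 0.3275 + 5.7698
= 6.0974 eV

6.0974


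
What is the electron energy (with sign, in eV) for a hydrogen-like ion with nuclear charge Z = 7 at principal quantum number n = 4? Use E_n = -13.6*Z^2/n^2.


E_n = -13.6 * Z^2 / n^2
= -13.6 * 7^2 / 4^2
= -13.6 * 49 / 16
= -41.65 eV

-41.65


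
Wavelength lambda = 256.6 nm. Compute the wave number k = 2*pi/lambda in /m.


k = 2 * pi / lambda
= 6.2832 / (256.6e-9)
= 6.2832 / 2.5660e-07
= 2.4486e+07 /m

2.4486e+07


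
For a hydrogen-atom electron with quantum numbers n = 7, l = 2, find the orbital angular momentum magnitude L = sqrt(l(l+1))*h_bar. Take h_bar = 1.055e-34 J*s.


L = sqrt(l*(l+1)) * h_bar
= sqrt(2 * 3) * 1.055e-34
= sqrt(6) * 1.055e-34
= 2.4495 * 1.055e-34
= 2.5842e-34 J*s

2.5842e-34


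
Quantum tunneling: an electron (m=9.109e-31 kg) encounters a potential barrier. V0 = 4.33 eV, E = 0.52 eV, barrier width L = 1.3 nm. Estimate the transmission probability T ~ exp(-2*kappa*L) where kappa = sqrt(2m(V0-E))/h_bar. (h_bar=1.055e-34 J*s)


V0 - E = 3.81 eV = 6.1036e-19 J
kappa = sqrt(2 * m * (V0-E)) / h_bar
= sqrt(2 * 9.109e-31 * 6.1036e-19) / 1.055e-34
= 9.9952e+09 /m
2*kappa*L = 2 * 9.9952e+09 * 1.3e-9
= 25.9875
T = exp(-25.9875) = 5.173205e-12

5.173205e-12


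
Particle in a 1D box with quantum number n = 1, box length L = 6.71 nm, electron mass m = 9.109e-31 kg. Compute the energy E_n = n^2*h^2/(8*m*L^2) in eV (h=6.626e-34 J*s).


E = n^2 * h^2 / (8 * m * L^2)
= 1^2 * (6.626e-34)^2 / (8 * 9.109e-31 * (6.71e-9)^2)
= 1 * 4.3904e-67 / (8 * 9.109e-31 * 4.5024e-17)
= 1.3381e-21 J
= 0.0084 eV

0.0084


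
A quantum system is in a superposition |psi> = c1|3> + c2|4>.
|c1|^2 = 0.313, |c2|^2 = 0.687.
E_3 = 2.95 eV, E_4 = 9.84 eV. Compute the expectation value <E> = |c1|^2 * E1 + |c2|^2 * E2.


<E> = |c1|^2 * E1 + |c2|^2 * E2
= 0.313 * 2.95 + 0.687 * 9.84
= 0.9234 + 6.7601
= 7.6834 eV

7.6834


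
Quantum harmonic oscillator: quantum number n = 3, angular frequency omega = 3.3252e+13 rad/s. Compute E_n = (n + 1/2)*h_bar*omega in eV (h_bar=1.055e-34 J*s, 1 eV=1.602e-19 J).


E = (n + 1/2) * h_bar * omega
= (3 + 0.5) * 1.055e-34 * 3.3252e+13
= 3.5 * 3.5081e-21
= 1.2278e-20 J
= 0.0766 eV

0.0766


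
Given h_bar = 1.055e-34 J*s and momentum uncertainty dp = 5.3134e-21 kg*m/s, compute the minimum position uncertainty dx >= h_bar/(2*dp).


dx = h_bar / (2 * dp)
= 1.055e-34 / (2 * 5.3134e-21)
= 1.055e-34 / 1.0627e-20
= 9.9277e-15 m

9.9277e-15


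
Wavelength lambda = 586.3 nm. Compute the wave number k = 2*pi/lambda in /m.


k = 2 * pi / lambda
= 6.2832 / (586.3e-9)
= 6.2832 / 5.8630e-07
= 1.0717e+07 /m

1.0717e+07


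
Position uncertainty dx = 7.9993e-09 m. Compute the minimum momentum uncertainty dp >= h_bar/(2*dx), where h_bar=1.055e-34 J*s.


dp = h_bar / (2 * dx)
= 1.055e-34 / (2 * 7.9993e-09)
= 1.055e-34 / 1.5999e-08
= 6.5943e-27 kg*m/s

6.5943e-27


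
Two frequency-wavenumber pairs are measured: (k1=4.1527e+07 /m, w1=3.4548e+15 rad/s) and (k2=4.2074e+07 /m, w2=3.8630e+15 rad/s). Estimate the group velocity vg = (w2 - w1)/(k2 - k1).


vg = (w2 - w1) / (k2 - k1)
= (3.8630e+15 - 3.4548e+15) / (4.2074e+07 - 4.1527e+07)
= 4.0820e+14 / 5.4700e+05
= 7.4625e+08 m/s

7.4625e+08


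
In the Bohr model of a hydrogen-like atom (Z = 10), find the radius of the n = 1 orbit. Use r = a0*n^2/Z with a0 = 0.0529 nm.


r = a0 * n^2 / Z
= 0.0529 * 1^2 / 10
= 0.0529 * 1 / 10
= 0.0053 nm

0.0053


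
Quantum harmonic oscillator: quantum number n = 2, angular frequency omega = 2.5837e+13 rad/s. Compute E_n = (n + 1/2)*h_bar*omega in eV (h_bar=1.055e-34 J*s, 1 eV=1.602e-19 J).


E = (n + 1/2) * h_bar * omega
= (2 + 0.5) * 1.055e-34 * 2.5837e+13
= 2.5 * 2.7258e-21
= 6.8145e-21 J
= 0.0425 eV

0.0425


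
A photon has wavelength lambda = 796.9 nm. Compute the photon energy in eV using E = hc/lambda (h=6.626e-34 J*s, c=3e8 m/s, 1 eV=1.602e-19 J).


E = hc / lambda
= (6.626e-34)(3e8) / (796.9e-9)
= 1.9878e-25 / 7.9690e-07
= 2.4944e-19 J
Converting to eV: 2.4944e-19 / 1.602e-19
= 1.5571 eV

1.5571


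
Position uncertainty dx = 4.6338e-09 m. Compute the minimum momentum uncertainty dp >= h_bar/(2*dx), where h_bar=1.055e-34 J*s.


dp = h_bar / (2 * dx)
= 1.055e-34 / (2 * 4.6338e-09)
= 1.055e-34 / 9.2676e-09
= 1.1384e-26 kg*m/s

1.1384e-26


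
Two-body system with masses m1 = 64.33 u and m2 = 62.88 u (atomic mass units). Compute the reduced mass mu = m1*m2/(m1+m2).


mu = m1 * m2 / (m1 + m2)
= 64.33 * 62.88 / (64.33 + 62.88)
= 4045.0704 / 127.21
= 31.7984 u

31.7984


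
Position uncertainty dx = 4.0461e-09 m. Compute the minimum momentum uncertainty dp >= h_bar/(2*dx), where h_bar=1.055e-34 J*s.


dp = h_bar / (2 * dx)
= 1.055e-34 / (2 * 4.0461e-09)
= 1.055e-34 / 8.0922e-09
= 1.3037e-26 kg*m/s

1.3037e-26


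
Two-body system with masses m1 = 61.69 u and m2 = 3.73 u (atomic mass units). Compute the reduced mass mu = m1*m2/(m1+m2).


mu = m1 * m2 / (m1 + m2)
= 61.69 * 3.73 / (61.69 + 3.73)
= 230.1037 / 65.42
= 3.5173 u

3.5173


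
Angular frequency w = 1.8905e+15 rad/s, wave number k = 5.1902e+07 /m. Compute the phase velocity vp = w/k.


vp = w / k
= 1.8905e+15 / 5.1902e+07
= 3.6424e+07 m/s

3.6424e+07


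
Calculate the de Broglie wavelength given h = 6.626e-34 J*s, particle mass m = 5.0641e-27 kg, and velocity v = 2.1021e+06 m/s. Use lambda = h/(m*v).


lambda = h / (m * v)
= 6.626e-34 / (5.0641e-27 * 2.1021e+06)
= 6.626e-34 / 1.0645e-20
= 6.2244e-14 m

6.2244e-14


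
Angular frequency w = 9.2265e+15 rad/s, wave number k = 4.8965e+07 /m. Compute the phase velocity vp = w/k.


vp = w / k
= 9.2265e+15 / 4.8965e+07
= 1.8843e+08 m/s

1.8843e+08


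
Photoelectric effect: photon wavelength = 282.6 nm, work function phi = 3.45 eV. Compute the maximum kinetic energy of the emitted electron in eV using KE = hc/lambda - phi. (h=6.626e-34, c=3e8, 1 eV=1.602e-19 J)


E_photon = hc / lambda
= (6.626e-34)(3e8) / (282.6e-9)
= 7.0340e-19 J
= 4.3907 eV
KE = E_photon - phi
= 4.3907 - 3.45
= 0.9407 eV

0.9407


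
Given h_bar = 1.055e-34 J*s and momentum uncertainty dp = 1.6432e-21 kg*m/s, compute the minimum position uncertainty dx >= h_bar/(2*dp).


dx = h_bar / (2 * dp)
= 1.055e-34 / (2 * 1.6432e-21)
= 1.055e-34 / 3.2864e-21
= 3.2102e-14 m

3.2102e-14


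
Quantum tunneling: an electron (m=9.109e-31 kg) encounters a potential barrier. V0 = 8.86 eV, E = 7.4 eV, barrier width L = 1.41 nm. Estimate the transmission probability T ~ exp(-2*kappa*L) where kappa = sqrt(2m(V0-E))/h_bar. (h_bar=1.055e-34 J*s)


V0 - E = 1.46 eV = 2.3389e-19 J
kappa = sqrt(2 * m * (V0-E)) / h_bar
= sqrt(2 * 9.109e-31 * 2.3389e-19) / 1.055e-34
= 6.1874e+09 /m
2*kappa*L = 2 * 6.1874e+09 * 1.41e-9
= 17.4484
T = exp(-17.4484) = 2.644066e-08

2.644066e-08


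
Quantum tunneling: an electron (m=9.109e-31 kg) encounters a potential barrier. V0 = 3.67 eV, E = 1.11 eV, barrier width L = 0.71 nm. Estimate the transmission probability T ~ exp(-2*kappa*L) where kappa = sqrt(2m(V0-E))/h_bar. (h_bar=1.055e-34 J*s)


V0 - E = 2.56 eV = 4.1011e-19 J
kappa = sqrt(2 * m * (V0-E)) / h_bar
= sqrt(2 * 9.109e-31 * 4.1011e-19) / 1.055e-34
= 8.1931e+09 /m
2*kappa*L = 2 * 8.1931e+09 * 0.71e-9
= 11.6342
T = exp(-11.6342) = 8.857683e-06

8.857683e-06


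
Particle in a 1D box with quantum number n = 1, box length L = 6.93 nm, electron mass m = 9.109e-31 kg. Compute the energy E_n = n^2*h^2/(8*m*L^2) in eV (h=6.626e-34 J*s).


E = n^2 * h^2 / (8 * m * L^2)
= 1^2 * (6.626e-34)^2 / (8 * 9.109e-31 * (6.93e-9)^2)
= 1 * 4.3904e-67 / (8 * 9.109e-31 * 4.8025e-17)
= 1.2545e-21 J
= 0.0078 eV

0.0078


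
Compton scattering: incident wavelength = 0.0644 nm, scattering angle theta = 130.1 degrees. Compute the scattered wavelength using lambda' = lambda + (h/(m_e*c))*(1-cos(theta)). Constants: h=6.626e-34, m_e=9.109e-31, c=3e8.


Compton wavelength: h/(m_e*c) = 2.4247e-12 m
d_lambda = 2.4247e-12 * (1 - cos(130.1 deg))
= 2.4247e-12 * 1.644124
= 3.9865e-12 m = 0.003987 nm
lambda' = 0.0644 + 0.003987
= 0.068387 nm

0.068387


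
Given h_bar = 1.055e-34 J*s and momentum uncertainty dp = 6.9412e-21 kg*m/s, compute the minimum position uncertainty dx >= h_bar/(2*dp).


dx = h_bar / (2 * dp)
= 1.055e-34 / (2 * 6.9412e-21)
= 1.055e-34 / 1.3882e-20
= 7.5996e-15 m

7.5996e-15


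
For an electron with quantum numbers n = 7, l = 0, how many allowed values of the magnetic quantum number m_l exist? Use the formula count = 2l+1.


m_l ranges from -l to +l in integer steps
So m_l goes from -0 to +0
Count = 2l + 1 = 2*0 + 1
= 1

1


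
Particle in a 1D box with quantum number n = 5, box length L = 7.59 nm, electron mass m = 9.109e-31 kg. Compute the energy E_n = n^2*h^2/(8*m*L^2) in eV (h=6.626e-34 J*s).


E = n^2 * h^2 / (8 * m * L^2)
= 5^2 * (6.626e-34)^2 / (8 * 9.109e-31 * (7.59e-9)^2)
= 25 * 4.3904e-67 / (8 * 9.109e-31 * 5.7608e-17)
= 2.6146e-20 J
= 0.1632 eV

0.1632


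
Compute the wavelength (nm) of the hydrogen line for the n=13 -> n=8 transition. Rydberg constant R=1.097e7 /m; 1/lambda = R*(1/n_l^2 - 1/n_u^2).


1/lambda = R * (1/n_l^2 - 1/n_u^2)
= 1.097e7 * (1/8^2 - 1/13^2)
= 1.097e7 * (0.015625 - 0.005917)
= 1.097e7 * 0.009708
= 1.0650e+05 /m
lambda = 1 / 1.0650e+05 = 9390.1116 nm

9390.1116


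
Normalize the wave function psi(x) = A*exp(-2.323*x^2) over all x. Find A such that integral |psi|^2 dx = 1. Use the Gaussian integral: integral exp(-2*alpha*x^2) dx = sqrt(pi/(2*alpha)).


integral |psi|^2 dx = A^2 * sqrt(pi/(2*alpha)) = 1
A^2 = sqrt(2*alpha/pi)
= sqrt(2 * 2.323 / pi)
= 1.216087
A = sqrt(1.216087)
= 1.1028

1.1028


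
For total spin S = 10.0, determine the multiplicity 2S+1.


Spin multiplicity = 2S + 1
= 2 * 10.0 + 1
= 20.0 + 1
= 21

21


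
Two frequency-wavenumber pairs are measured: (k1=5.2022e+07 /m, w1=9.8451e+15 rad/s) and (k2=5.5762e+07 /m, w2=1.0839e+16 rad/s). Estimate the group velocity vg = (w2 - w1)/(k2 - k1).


vg = (w2 - w1) / (k2 - k1)
= (1.0839e+16 - 9.8451e+15) / (5.5762e+07 - 5.2022e+07)
= 9.9390e+14 / 3.7400e+06
= 2.6575e+08 m/s

2.6575e+08


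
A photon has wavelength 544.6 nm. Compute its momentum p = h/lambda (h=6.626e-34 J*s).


p = h / lambda
= 6.626e-34 / (544.6e-9)
= 6.626e-34 / 5.4460e-07
= 1.2167e-27 kg*m/s

1.2167e-27


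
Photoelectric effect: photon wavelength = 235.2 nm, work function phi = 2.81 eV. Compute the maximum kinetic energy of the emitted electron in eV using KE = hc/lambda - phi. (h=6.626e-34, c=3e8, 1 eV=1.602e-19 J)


E_photon = hc / lambda
= (6.626e-34)(3e8) / (235.2e-9)
= 8.4515e-19 J
= 5.2756 eV
KE = E_photon - phi
= 5.2756 - 2.81
= 2.4656 eV

2.4656


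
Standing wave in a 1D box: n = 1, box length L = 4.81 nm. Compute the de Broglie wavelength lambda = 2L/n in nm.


lambda = 2L / n
= 2 * 4.81 / 1
= 9.62 / 1
= 9.62 nm

9.62


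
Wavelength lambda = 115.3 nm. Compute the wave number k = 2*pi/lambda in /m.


k = 2 * pi / lambda
= 6.2832 / (115.3e-9)
= 6.2832 / 1.1530e-07
= 5.4494e+07 /m

5.4494e+07


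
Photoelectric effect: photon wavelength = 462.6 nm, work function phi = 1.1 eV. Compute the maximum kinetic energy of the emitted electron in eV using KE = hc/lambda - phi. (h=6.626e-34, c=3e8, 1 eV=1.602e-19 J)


E_photon = hc / lambda
= (6.626e-34)(3e8) / (462.6e-9)
= 4.2970e-19 J
= 2.6823 eV
KE = E_photon - phi
= 2.6823 - 1.1
= 1.5823 eV

1.5823


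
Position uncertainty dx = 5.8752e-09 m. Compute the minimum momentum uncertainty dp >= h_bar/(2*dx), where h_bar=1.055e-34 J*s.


dp = h_bar / (2 * dx)
= 1.055e-34 / (2 * 5.8752e-09)
= 1.055e-34 / 1.1750e-08
= 8.9784e-27 kg*m/s

8.9784e-27


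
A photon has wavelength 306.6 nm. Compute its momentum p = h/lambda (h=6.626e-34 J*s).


p = h / lambda
= 6.626e-34 / (306.6e-9)
= 6.626e-34 / 3.0660e-07
= 2.1611e-27 kg*m/s

2.1611e-27


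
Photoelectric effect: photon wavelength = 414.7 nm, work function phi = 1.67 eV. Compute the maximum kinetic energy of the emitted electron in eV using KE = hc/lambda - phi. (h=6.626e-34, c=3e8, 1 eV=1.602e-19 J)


E_photon = hc / lambda
= (6.626e-34)(3e8) / (414.7e-9)
= 4.7933e-19 J
= 2.9921 eV
KE = E_photon - phi
= 2.9921 - 1.67
= 1.3221 eV

1.3221


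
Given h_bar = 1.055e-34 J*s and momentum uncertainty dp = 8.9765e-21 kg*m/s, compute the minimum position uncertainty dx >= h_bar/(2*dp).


dx = h_bar / (2 * dp)
= 1.055e-34 / (2 * 8.9765e-21)
= 1.055e-34 / 1.7953e-20
= 5.8765e-15 m

5.8765e-15


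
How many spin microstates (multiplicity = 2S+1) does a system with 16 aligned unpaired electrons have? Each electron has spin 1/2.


Total spin S = N * (1/2) = 16 * 0.5 = 8.0
Spin multiplicity = 2S + 1
= 2 * 8.0 + 1
= 17

17


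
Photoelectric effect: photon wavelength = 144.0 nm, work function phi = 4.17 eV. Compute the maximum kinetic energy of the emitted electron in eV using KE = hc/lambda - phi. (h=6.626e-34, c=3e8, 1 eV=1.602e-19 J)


E_photon = hc / lambda
= (6.626e-34)(3e8) / (144.0e-9)
= 1.3804e-18 J
= 8.6168 eV
KE = E_photon - phi
= 8.6168 - 4.17
= 4.4468 eV

4.4468


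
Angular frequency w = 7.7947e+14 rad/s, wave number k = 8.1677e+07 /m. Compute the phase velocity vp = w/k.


vp = w / k
= 7.7947e+14 / 8.1677e+07
= 9.5433e+06 m/s

9.5433e+06


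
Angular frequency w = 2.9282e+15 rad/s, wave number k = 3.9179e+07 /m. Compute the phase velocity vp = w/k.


vp = w / k
= 2.9282e+15 / 3.9179e+07
= 7.4739e+07 m/s

7.4739e+07


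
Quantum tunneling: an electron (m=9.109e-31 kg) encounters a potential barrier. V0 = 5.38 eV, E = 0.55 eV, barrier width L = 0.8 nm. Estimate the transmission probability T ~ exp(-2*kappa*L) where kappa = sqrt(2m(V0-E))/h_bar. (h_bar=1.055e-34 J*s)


V0 - E = 4.83 eV = 7.7377e-19 J
kappa = sqrt(2 * m * (V0-E)) / h_bar
= sqrt(2 * 9.109e-31 * 7.7377e-19) / 1.055e-34
= 1.1254e+10 /m
2*kappa*L = 2 * 1.1254e+10 * 0.8e-9
= 18.0062
T = exp(-18.0062) = 1.513545e-08

1.513545e-08


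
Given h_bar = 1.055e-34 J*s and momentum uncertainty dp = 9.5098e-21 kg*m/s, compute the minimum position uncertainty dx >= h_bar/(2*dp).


dx = h_bar / (2 * dp)
= 1.055e-34 / (2 * 9.5098e-21)
= 1.055e-34 / 1.9020e-20
= 5.5469e-15 m

5.5469e-15


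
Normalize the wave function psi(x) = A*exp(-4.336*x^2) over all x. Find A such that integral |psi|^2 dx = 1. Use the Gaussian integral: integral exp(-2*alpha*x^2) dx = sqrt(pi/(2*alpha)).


integral |psi|^2 dx = A^2 * sqrt(pi/(2*alpha)) = 1
A^2 = sqrt(2*alpha/pi)
= sqrt(2 * 4.336 / pi)
= 1.66144
A = sqrt(1.66144)
= 1.289

1.289


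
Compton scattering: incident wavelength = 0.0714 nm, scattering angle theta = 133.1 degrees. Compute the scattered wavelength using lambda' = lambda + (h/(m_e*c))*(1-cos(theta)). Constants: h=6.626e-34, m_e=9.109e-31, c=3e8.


Compton wavelength: h/(m_e*c) = 2.4247e-12 m
d_lambda = 2.4247e-12 * (1 - cos(133.1 deg))
= 2.4247e-12 * 1.683274
= 4.0814e-12 m = 0.004081 nm
lambda' = 0.0714 + 0.004081
= 0.075481 nm

0.075481


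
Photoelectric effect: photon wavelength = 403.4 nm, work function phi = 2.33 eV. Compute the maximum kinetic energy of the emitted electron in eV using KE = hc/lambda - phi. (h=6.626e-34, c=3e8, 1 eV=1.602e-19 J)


E_photon = hc / lambda
= (6.626e-34)(3e8) / (403.4e-9)
= 4.9276e-19 J
= 3.0759 eV
KE = E_photon - phi
= 3.0759 - 2.33
= 0.7459 eV

0.7459


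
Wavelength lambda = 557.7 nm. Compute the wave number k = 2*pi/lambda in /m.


k = 2 * pi / lambda
= 6.2832 / (557.7e-9)
= 6.2832 / 5.5770e-07
= 1.1266e+07 /m

1.1266e+07


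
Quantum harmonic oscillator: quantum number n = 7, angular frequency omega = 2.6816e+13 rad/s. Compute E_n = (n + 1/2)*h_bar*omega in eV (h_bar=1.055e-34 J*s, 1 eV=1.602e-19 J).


E = (n + 1/2) * h_bar * omega
= (7 + 0.5) * 1.055e-34 * 2.6816e+13
= 7.5 * 2.8291e-21
= 2.1218e-20 J
= 0.1324 eV

0.1324


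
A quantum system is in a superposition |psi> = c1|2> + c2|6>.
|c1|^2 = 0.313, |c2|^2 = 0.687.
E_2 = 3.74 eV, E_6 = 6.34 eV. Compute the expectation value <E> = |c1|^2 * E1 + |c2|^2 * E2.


<E> = |c1|^2 * E1 + |c2|^2 * E2
= 0.313 * 3.74 + 0.687 * 6.34
= 1.1706 + 4.3556
= 5.5262 eV

5.5262


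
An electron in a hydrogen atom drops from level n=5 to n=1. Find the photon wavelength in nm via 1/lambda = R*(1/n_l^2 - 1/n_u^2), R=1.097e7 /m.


1/lambda = R * (1/n_l^2 - 1/n_u^2)
= 1.097e7 * (1/1^2 - 1/5^2)
= 1.097e7 * (1.0 - 0.04)
= 1.097e7 * 0.96
= 1.0531e+07 /m
lambda = 1 / 1.0531e+07 = 94.9559 nm

94.9559


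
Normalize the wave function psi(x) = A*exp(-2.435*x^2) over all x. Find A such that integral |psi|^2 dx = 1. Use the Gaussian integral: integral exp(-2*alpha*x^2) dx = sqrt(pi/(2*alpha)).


integral |psi|^2 dx = A^2 * sqrt(pi/(2*alpha)) = 1
A^2 = sqrt(2*alpha/pi)
= sqrt(2 * 2.435 / pi)
= 1.245058
A = sqrt(1.245058)
= 1.1158

1.1158


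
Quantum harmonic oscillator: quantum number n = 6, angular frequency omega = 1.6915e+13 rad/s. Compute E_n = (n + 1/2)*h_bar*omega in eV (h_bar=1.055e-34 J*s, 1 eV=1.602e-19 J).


E = (n + 1/2) * h_bar * omega
= (6 + 0.5) * 1.055e-34 * 1.6915e+13
= 6.5 * 1.7845e-21
= 1.1599e-20 J
= 0.0724 eV

0.0724


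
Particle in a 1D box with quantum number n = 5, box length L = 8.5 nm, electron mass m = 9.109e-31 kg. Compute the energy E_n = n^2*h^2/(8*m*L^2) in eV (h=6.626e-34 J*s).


E = n^2 * h^2 / (8 * m * L^2)
= 5^2 * (6.626e-34)^2 / (8 * 9.109e-31 * (8.5e-9)^2)
= 25 * 4.3904e-67 / (8 * 9.109e-31 * 7.2250e-17)
= 2.0847e-20 J
= 0.1301 eV

0.1301


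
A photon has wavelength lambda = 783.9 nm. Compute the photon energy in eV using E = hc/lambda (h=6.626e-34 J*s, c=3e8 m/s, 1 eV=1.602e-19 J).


E = hc / lambda
= (6.626e-34)(3e8) / (783.9e-9)
= 1.9878e-25 / 7.8390e-07
= 2.5358e-19 J
Converting to eV: 2.5358e-19 / 1.602e-19
= 1.5829 eV

1.5829


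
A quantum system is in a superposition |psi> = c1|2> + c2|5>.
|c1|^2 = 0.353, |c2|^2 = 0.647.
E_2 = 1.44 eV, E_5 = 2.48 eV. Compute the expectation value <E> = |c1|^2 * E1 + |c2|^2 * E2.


<E> = |c1|^2 * E1 + |c2|^2 * E2
= 0.353 * 1.44 + 0.647 * 2.48
= 0.5083 + 1.6046
= 2.1129 eV

2.1129


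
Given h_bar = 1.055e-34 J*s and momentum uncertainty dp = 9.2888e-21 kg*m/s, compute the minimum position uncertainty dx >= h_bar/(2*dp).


dx = h_bar / (2 * dp)
= 1.055e-34 / (2 * 9.2888e-21)
= 1.055e-34 / 1.8578e-20
= 5.6789e-15 m

5.6789e-15


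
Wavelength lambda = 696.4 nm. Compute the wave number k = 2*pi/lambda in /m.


k = 2 * pi / lambda
= 6.2832 / (696.4e-9)
= 6.2832 / 6.9640e-07
= 9.0224e+06 /m

9.0224e+06


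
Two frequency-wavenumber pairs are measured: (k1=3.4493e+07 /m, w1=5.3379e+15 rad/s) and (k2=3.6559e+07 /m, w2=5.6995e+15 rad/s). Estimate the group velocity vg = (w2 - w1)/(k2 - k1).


vg = (w2 - w1) / (k2 - k1)
= (5.6995e+15 - 5.3379e+15) / (3.6559e+07 - 3.4493e+07)
= 3.6160e+14 / 2.0660e+06
= 1.7502e+08 m/s

1.7502e+08


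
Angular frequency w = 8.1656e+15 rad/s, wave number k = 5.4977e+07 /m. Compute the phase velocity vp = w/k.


vp = w / k
= 8.1656e+15 / 5.4977e+07
= 1.4853e+08 m/s

1.4853e+08


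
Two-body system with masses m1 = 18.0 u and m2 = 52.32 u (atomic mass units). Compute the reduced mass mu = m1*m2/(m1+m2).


mu = m1 * m2 / (m1 + m2)
= 18.0 * 52.32 / (18.0 + 52.32)
= 941.76 / 70.32
= 13.3925 u

13.3925


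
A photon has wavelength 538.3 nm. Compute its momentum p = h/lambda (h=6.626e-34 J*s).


p = h / lambda
= 6.626e-34 / (538.3e-9)
= 6.626e-34 / 5.3830e-07
= 1.2309e-27 kg*m/s

1.2309e-27


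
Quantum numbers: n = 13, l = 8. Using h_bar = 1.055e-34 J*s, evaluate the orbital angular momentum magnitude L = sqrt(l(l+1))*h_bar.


L = sqrt(l*(l+1)) * h_bar
= sqrt(8 * 9) * 1.055e-34
= sqrt(72) * 1.055e-34
= 8.4853 * 1.055e-34
= 8.9520e-34 J*s

8.9520e-34


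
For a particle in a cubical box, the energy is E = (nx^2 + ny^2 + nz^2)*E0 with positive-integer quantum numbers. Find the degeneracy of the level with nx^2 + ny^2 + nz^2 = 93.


Enumerate all (nx, ny, nz) with nx^2 + ny^2 + nz^2 = 93:
(2,5,8)
(2,8,5)
(5,2,8)
(5,8,2)
(8,2,5)
(8,5,2)
Total degeneracy = 6

6


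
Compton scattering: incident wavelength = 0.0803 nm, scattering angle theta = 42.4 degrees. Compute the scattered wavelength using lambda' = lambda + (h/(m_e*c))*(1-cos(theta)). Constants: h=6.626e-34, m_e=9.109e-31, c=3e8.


Compton wavelength: h/(m_e*c) = 2.4247e-12 m
d_lambda = 2.4247e-12 * (1 - cos(42.4 deg))
= 2.4247e-12 * 0.261545
= 6.3417e-13 m = 0.000634 nm
lambda' = 0.0803 + 0.000634
= 0.080934 nm

0.080934


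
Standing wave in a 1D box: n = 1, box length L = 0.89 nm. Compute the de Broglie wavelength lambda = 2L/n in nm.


lambda = 2L / n
= 2 * 0.89 / 1
= 1.78 / 1
= 1.78 nm

1.78


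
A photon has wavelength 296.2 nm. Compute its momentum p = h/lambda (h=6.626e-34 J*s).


p = h / lambda
= 6.626e-34 / (296.2e-9)
= 6.626e-34 / 2.9620e-07
= 2.2370e-27 kg*m/s

2.2370e-27


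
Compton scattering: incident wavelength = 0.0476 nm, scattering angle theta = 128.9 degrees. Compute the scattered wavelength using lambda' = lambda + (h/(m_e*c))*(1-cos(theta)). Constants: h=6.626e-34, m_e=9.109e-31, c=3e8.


Compton wavelength: h/(m_e*c) = 2.4247e-12 m
d_lambda = 2.4247e-12 * (1 - cos(128.9 deg))
= 2.4247e-12 * 1.627963
= 3.9473e-12 m = 0.003947 nm
lambda' = 0.0476 + 0.003947
= 0.051547 nm

0.051547


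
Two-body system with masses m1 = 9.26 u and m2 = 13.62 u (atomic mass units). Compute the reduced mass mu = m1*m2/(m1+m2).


mu = m1 * m2 / (m1 + m2)
= 9.26 * 13.62 / (9.26 + 13.62)
= 126.1212 / 22.88
= 5.5123 u

5.5123


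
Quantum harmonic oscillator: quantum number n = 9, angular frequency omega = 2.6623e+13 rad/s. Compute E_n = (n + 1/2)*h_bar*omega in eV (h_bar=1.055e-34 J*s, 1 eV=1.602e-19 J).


E = (n + 1/2) * h_bar * omega
= (9 + 0.5) * 1.055e-34 * 2.6623e+13
= 9.5 * 2.8087e-21
= 2.6683e-20 J
= 0.1666 eV

0.1666


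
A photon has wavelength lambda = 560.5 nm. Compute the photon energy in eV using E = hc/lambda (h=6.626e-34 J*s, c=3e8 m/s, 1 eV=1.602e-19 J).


E = hc / lambda
= (6.626e-34)(3e8) / (560.5e-9)
= 1.9878e-25 / 5.6050e-07
= 3.5465e-19 J
Converting to eV: 3.5465e-19 / 1.602e-19
= 2.2138 eV

2.2138


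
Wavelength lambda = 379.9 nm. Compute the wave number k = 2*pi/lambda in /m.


k = 2 * pi / lambda
= 6.2832 / (379.9e-9)
= 6.2832 / 3.7990e-07
= 1.6539e+07 /m

1.6539e+07


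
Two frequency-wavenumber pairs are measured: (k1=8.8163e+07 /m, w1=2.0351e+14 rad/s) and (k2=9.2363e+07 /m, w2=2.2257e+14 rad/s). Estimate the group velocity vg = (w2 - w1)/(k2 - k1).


vg = (w2 - w1) / (k2 - k1)
= (2.2257e+14 - 2.0351e+14) / (9.2363e+07 - 8.8163e+07)
= 1.9060e+13 / 4.2000e+06
= 4.5381e+06 m/s

4.5381e+06


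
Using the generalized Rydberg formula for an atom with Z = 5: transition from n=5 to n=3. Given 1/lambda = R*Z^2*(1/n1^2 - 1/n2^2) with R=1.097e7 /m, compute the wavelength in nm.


1/lambda = R * Z^2 * (1/n1^2 - 1/n2^2)
= 1.097e7 * 5^2 * (1/3^2 - 1/5^2)
= 1.097e7 * 25 * (0.111111 - 0.04)
= 1.9502e+07 /m
lambda = 1 / 1.9502e+07
= 51.2762 nm

51.2762


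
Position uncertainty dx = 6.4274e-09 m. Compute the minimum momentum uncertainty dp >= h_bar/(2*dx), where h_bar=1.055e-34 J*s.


dp = h_bar / (2 * dx)
= 1.055e-34 / (2 * 6.4274e-09)
= 1.055e-34 / 1.2855e-08
= 8.2071e-27 kg*m/s

8.2071e-27


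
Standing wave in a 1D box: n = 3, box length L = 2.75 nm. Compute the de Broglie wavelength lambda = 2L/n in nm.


lambda = 2L / n
= 2 * 2.75 / 3
= 5.5 / 3
= 1.8333 nm

1.8333


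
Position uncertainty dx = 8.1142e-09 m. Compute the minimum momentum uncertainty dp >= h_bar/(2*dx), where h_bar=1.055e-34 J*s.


dp = h_bar / (2 * dx)
= 1.055e-34 / (2 * 8.1142e-09)
= 1.055e-34 / 1.6228e-08
= 6.5009e-27 kg*m/s

6.5009e-27
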